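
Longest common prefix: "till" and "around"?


Word 1: "till"
Word 2: "around"
Comparing from start:
  Pos 0: 't' != 'a' (stop)
LCP = "" (length 0)


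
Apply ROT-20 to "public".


Word: "public"
Shift: 20
Each letter → (letter + shift) mod 26:
  'p' (15) + 20 = 9 → 'j'
  'u' (20) + 20 = 14 → 'o'
  'b' (1) + 20 = 21 → 'v'
  'l' (11) + 20 = 5 → 'f'
  'i' (8) + 20 = 2 → 'c'
  'c' (2) + 20 = 22 → 'w'
Result = "jovfcw"


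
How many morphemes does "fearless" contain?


Word: "fearless"
Morphemes: fear | -less
Each morpheme carries meaning
= 2 morphemes


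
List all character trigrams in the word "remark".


Word: "remark" (length 6)
Number of trigrams = 6 - 3 + 1 = 4
  Position 0: "rem"
  Position 1: "ema"
  Position 2: "mar"
  Position 3: "ark"
Trigrams = "rem", "ema", "mar", "ark"


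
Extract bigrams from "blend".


Word: "blend" (length 5)
Number of bigrams = 5 - 2 + 1 = 4
  Position 0: "bl"
  Position 1: "le"
  Position 2: "en"
  Position 3: "nd"
Bigrams = "bl", "le", "en", "nd"


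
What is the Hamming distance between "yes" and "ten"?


Comparing character by character (same length = 3):
  Pos 0: 'y' vs 't' !=
  Pos 1: 'e' vs 'e' =
  Pos 2: 's' vs 'n' !=
Hamming distance = 2


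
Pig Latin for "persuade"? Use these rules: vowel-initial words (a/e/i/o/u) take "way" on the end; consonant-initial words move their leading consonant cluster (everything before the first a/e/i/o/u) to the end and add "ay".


Word: "persuade"
Starts with consonant(s) → move to end, add 'ay'
Consonant cluster: "p"
Pig Latin = "ersuadepay"


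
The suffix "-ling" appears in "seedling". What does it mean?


Suffix: -ling
As in: seedling -> seed + -ling
Meaning = small / young


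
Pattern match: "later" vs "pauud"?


Pattern of "later": [0, 1, 2, 3, 4]
Pattern of "pauud": [0, 1, 2, 2, 3]
Patterns do not match
Same pattern = No


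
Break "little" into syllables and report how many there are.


Word: "little"
Syllable breakdown: lit / tle
Counting: 2 parts
= 2 syllables


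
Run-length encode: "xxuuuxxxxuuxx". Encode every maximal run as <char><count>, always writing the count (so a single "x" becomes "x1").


String: "xxuuuxxxxuuxx"
Scanning for consecutive runs:
  'x' x 2
  'u' x 3
  'x' x 4
  'u' x 2
  'x' x 2
RLE = "x2u3x4u2x2"


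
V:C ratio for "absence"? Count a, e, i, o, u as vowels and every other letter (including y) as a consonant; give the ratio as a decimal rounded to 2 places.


Word: "absence"
Vowels (a,e,i,o,u): 3
Consonants: 4
Ratio = 3/4
= 0.75


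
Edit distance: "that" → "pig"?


Word 1: "that" (length 4)
Word 2: "pig" (length 3)
One optimal edit sequence (insert/delete/substitute each cost 1):
  1. delete 't'  (+1)
  2. substitute 'h' -> 'p'  (+1)
  3. substitute 'a' -> 'i'  (+1)
  4. substitute 't' -> 'g'  (+1)
Total edit operations: 4
Edit distance = 4


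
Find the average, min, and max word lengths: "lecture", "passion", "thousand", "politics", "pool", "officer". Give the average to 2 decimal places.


Lengths: "lecture"=7, "passion"=7, "thousand"=8, "politics"=8, "pool"=4, "officer"=7
Sum = 41, Count = 6
Average = 41/6 = 6.83
= avg=6.83, min=4, max=8


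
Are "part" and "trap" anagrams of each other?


Word 1: "part" → sorted: aprt
Word 2: "trap" → sorted: aprt
Same letters? aprt == aprt
Anagram = Yes


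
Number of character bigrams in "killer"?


Word: "killer" (length 6)
Number of 2-grams = length - 2 + 1 = 6 - 2 + 1
= 5


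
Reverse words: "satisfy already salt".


Original: "satisfy already salt"
Words (1..n): satisfy | already | salt
Reversed (n..1): salt | already | satisfy
Result = "salt already satisfy"


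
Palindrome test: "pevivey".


Word: "pevivey"
Reversed: "yevivep"
Forward == Backward? pevivey != yevivep
Palindrome = No


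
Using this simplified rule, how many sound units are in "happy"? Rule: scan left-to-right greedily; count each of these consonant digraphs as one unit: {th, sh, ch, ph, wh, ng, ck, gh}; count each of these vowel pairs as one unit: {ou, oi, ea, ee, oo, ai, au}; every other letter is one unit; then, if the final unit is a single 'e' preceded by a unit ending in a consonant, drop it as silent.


Word: "happy" (5 letters)
Left-to-right scan:
  1. 'h' (letter)
  2. 'a' (letter)
  3. 'p' (letter)
  4. 'p' (letter)
  5. 'y' (letter)
Units from scan: 5
Sound units = 5 units


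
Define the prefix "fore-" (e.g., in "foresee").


Prefix: fore-
Example: foresee = fore- + see
Meaning = before


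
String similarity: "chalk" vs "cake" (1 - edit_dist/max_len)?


Word 1: "chalk" (length 5)
Word 2: "cake" (length 4)
One optimal edit sequence:
  1. keep 'c'
  2. delete 'h'  (+1)
  3. keep 'a'
  4. substitute 'l' -> 'k'  (+1)
  5. substitute 'k' -> 'e'  (+1)
Edit distance = 3
Max length = max(5, 4) = 5
Similarity = 1 - 3/5
= 0.4000


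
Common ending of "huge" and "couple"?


Word 1: "huge"
Word 2: "couple"
Comparing from end:
  Pos -1: 'e' == 'e'
  Pos -2: 'g' != 'l' (stop)
LCS = "e" (length 1)


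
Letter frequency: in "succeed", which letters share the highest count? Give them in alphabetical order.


Word: "succeed"
Letter counts:
  'c': 2
  'd': 1
  'e': 2
  's': 1
  'u': 1
Maximum count = 2
Most frequent = 'c', 'e' (2 times each)


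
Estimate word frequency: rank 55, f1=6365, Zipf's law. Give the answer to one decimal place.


Zipf's law: f(r) = f(1) / r
f(1) = 6365
f(55) = 6365 / 55
= 115.7 occurrences


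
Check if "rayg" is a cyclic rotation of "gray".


Word: "gray", Candidate: "rayg"
Method: check if candidate is substring of word+word
"graygray" contains "rayg"? Yes
Is rotation = Yes


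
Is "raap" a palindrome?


Word: "raap"
Reversed: "paar"
Forward == Backward? raap != paar
Palindrome = No


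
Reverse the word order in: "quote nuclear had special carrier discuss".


Original: "quote nuclear had special carrier discuss"
Words (1..n): quote | nuclear | had | special | carrier | discuss
Reversed (n..1): discuss | carrier | special | had | nuclear | quote
Result = "discuss carrier special had nuclear quote"


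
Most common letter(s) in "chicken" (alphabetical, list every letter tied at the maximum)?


Word: "chicken"
Letter counts:
  'c': 2
  'e': 1
  'h': 1
  'i': 1
  'k': 1
  'n': 1
Maximum count = 2
Most frequent = 'c' (2 times each)


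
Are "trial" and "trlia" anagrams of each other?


Word 1: "trial" → sorted: ailrt
Word 2: "trlia" → sorted: ailrt
Same letters? ailrt == ailrt
Anagram = Yes


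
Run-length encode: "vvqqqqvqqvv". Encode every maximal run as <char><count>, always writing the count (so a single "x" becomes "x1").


String: "vvqqqqvqqvv"
Scanning for consecutive runs:
  'v' x 2
  'q' x 4
  'v' x 1
  'q' x 2
  'v' x 2
RLE = "v2q4v1q2v2"


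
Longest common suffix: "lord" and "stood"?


Word 1: "lord"
Word 2: "stood"
Comparing from end:
  Pos -1: 'd' == 'd'
  Pos -2: 'r' != 'o' (stop)
LCS = "d" (length 1)


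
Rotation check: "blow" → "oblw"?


Word: "blow", Candidate: "oblw"
Method: check if candidate is substring of word+word
"blowblow" contains "oblw"? No
Is rotation = No


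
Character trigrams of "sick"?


Word: "sick" (length 4)
Number of trigrams = 4 - 3 + 1 = 2
  Position 0: "sic"
  Position 1: "ick"
Trigrams = "sic", "ick"


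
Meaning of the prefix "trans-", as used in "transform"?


Prefix: trans-
Example: transform (trans- + form)
Meaning = across


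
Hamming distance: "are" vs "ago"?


Comparing character by character (same length = 3):
  Pos 0: 'a' vs 'a' =
  Pos 1: 'r' vs 'g' !=
  Pos 2: 'e' vs 'o' !=
Hamming distance = 2


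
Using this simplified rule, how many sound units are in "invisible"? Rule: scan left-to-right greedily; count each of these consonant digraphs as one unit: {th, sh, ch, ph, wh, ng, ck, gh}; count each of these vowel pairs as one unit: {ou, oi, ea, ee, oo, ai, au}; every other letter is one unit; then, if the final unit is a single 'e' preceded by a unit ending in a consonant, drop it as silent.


Word: "invisible" (9 letters)
Left-to-right scan:
  [1] 'i' (letter)
  [2] 'n' (letter)
  [3] 'v' (letter)
  [4] 'i' (letter)
  [5] 's' (letter)
  [6] 'i' (letter)
  [7] 'b' (letter)
  [8] 'l' (letter)
  [9] 'e' (letter)
Units from scan: 9
Final unit is 'e' after a consonant -> drop as silent (-1)
Sound units = 8 units


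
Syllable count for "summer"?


Word: "summer"
Syllable breakdown: sum | mer
Counting: 2 parts
= 2 syllables


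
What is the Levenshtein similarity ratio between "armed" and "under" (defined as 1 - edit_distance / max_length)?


Word 1: "armed" (length 5)
Word 2: "under" (length 5)
One optimal edit sequence:
  1. substitute 'a' -> 'u'  (+1)
  2. substitute 'r' -> 'n'  (+1)
  3. substitute 'm' -> 'd'  (+1)
  4. keep 'e'
  5. substitute 'd' -> 'r'  (+1)
Edit distance = 4
Max length = max(5, 5) = 5
Similarity = 1 - 4/5
= 0.2000


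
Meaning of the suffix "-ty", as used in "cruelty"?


Suffix: -ty
As in: cruelty -> cruel + -ty
Meaning = quality of


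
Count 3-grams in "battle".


Word: "battle" (length 6)
Number of 3-grams = length - 3 + 1 = 6 - 3 + 1
= 4


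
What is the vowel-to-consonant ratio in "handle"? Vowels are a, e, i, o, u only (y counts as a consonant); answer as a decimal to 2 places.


Word: "handle"
Vowels (a,e,i,o,u): 2
Consonants: 4
Ratio = 2/4
= 0.50


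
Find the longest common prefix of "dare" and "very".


Word 1: "dare"
Word 2: "very"
Comparing from start:
  Pos 0: 'd' != 'v' (stop)
LCP = "" (length 0)


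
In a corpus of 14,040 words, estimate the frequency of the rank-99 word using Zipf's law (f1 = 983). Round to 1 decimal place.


Zipf's law: f(r) = f(1) / r
f(1) = 983
f(99) = 983 / 99
= 9.9 occurrences


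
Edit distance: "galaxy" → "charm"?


Word 1: "galaxy" (length 6)
Word 2: "charm" (length 5)
One optimal edit sequence (insert/delete/substitute each cost 1):
  1. delete 'g'  (+1)
  2. substitute 'a' -> 'c'  (+1)
  3. substitute 'l' -> 'h'  (+1)
  4. keep 'a'
  5. substitute 'x' -> 'r'  (+1)
  6. substitute 'y' -> 'm'  (+1)
Total edit operations: 5
Edit distance = 5


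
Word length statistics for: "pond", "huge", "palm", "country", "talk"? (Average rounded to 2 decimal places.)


Lengths: "pond"=4, "huge"=4, "palm"=4, "country"=7, "talk"=4
Sum = 23, Count = 5
Average = 23/5 = 4.60
= avg=4.60, min=4, max=7


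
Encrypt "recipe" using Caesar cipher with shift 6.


Word: "recipe"
Shift: 6
Each letter → (letter + shift) mod 26:
  'r' (17) + 6 = 23 → 'x'
  'e' (4) + 6 = 10 → 'k'
  'c' (2) + 6 = 8 → 'i'
  'i' (8) + 6 = 14 → 'o'
  'p' (15) + 6 = 21 → 'v'
  'e' (4) + 6 = 10 → 'k'
Result = "xkiovk"


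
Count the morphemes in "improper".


Word: "improper"
Morphemes: im- | proper
Each morpheme carries meaning
= 2 morphemes


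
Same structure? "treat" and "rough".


Pattern of "treat": [0, 1, 2, 3, 0]
Pattern of "rough": [0, 1, 2, 3, 4]
Patterns do not match
Same pattern = No


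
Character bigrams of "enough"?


Word: "enough" (length 6)
Number of bigrams = 6 - 2 + 1 = 5
  Position 0: "en"
  Position 1: "no"
  Position 2: "ou"
  Position 3: "ug"
  Position 4: "gh"
Bigrams = "en", "no", "ou", "ug", "gh"


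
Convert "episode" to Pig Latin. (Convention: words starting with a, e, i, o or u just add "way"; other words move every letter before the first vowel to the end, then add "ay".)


Word: "episode"
Starts with vowel → add 'way'
Pig Latin = "episodeway"


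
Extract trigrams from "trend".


Word: "trend" (length 5)
Number of trigrams = 5 - 3 + 1 = 3
  Position 0: "tre"
  Position 1: "ren"
  Position 2: "end"
Trigrams = "tre", "ren", "end"


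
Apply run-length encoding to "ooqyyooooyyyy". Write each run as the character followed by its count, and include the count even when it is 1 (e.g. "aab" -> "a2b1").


String: "ooqyyooooyyyy"
Scanning for consecutive runs:
  'o' x 2
  'q' x 1
  'y' x 2
  'o' x 4
  'y' x 4
RLE = "o2q1y2o4y4"


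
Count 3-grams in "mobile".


Word: "mobile" (length 6)
Number of 3-grams = length - 3 + 1 = 6 - 3 + 1
= 4


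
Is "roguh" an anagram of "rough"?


Word 1: "rough" → sorted: ghoru
Word 2: "roguh" → sorted: ghoru
Same letters? ghoru == ghoru
Anagram = Yes


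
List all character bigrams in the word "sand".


Word: "sand" (length 4)
Number of bigrams = 4 - 2 + 1 = 3
  Position 0: "sa"
  Position 1: "an"
  Position 2: "nd"
Bigrams = "sa", "an", "nd"


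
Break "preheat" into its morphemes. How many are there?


Word: "preheat"
Morphemes: pre- + heat
Each morpheme carries meaning
= 2 morphemes


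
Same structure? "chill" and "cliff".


Pattern of "chill": [0, 1, 2, 3, 3]
Pattern of "cliff": [0, 1, 2, 3, 3]
Patterns match
Same pattern = Yes


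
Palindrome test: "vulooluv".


Word: "vulooluv"
Reversed: "vulooluv"
Forward == Backward? vulooluv == vulooluv
Palindrome = Yes


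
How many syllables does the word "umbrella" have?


Word: "umbrella"
Syllable breakdown: um / brel / la
Counting: 3 parts
= 3 syllables


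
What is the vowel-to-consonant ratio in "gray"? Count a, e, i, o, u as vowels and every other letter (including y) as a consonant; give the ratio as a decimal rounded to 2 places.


Word: "gray"
Vowels (a,e,i,o,u): 1
Consonants: 3
Ratio = 1/3
= 0.33


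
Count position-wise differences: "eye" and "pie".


Comparing character by character (same length = 3):
  Pos 0: 'e' vs 'p' !=
  Pos 1: 'y' vs 'i' !=
  Pos 2: 'e' vs 'e' =
Hamming distance = 2


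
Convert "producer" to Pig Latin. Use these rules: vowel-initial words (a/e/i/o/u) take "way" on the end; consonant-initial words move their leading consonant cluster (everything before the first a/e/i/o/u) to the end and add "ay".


Word: "producer"
Starts with consonant(s) → move to end, add 'ay'
Consonant cluster: "pr"
Pig Latin = "oducerpray"


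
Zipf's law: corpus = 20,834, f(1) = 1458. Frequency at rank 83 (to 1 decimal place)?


Zipf's law: f(r) = f(1) / r
f(1) = 1458
f(83) = 1458 / 83
= 17.6 occurrences


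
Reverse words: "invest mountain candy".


Original: "invest mountain candy"
Words (1..n): invest | mountain | candy
Reversed (n..1): candy | mountain | invest
Result = "candy mountain invest"


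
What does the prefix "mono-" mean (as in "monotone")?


Prefix: mono-
Example: monotone (mono- + tone)
Meaning = one


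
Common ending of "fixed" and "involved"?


Word 1: "fixed"
Word 2: "involved"
Comparing from end:
  Pos -1: 'd' == 'd'
  Pos -2: 'e' == 'e'
  Pos -3: 'x' != 'v' (stop)
LCS = "ed" (length 2)


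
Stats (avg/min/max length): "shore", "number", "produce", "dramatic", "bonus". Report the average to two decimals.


Lengths: "shore"=5, "number"=6, "produce"=7, "dramatic"=8, "bonus"=5
Sum = 31, Count = 5
Average = 31/5 = 6.20
= avg=6.20, min=5, max=8


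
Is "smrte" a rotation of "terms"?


Word: "terms", Candidate: "smrte"
Method: check if candidate is substring of word+word
"termsterms" contains "smrte"? No
Is rotation = No


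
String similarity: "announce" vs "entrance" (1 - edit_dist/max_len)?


Word 1: "announce" (length 8)
Word 2: "entrance" (length 8)
One optimal edit sequence:
  1. substitute 'a' -> 'e'  (+1)
  2. keep 'n'
  3. substitute 'n' -> 't'  (+1)
  4. substitute 'o' -> 'r'  (+1)
  5. substitute 'u' -> 'a'  (+1)
  6. keep 'n'
  7. keep 'c'
  8. keep 'e'
Edit distance = 4
Max length = max(8, 8) = 8
Similarity = 1 - 4/8
= 0.5000


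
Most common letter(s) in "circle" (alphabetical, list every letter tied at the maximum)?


Word: "circle"
Letter counts:
  'c': 2
  'e': 1
  'i': 1
  'l': 1
  'r': 1
Maximum count = 2
Most frequent = 'c' (2 times each)


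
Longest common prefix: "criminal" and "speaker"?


Word 1: "criminal"
Word 2: "speaker"
Comparing from start:
  Pos 0: 'c' != 's' (stop)
LCP = "" (length 0)


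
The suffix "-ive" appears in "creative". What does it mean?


Suffix: -ive
As in: creative -> create + -ive, with a spelling change
Meaning = tending to


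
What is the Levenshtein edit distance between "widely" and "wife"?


Word 1: "widely" (length 6)
Word 2: "wife" (length 4)
One optimal edit sequence (insert/delete/substitute each cost 1):
  1. keep 'w'
  2. keep 'i'
  3. substitute 'd' -> 'f'  (+1)
  4. keep 'e'
  5. delete 'l'  (+1)
  6. delete 'y'  (+1)
Total edit operations: 3
Edit distance = 3


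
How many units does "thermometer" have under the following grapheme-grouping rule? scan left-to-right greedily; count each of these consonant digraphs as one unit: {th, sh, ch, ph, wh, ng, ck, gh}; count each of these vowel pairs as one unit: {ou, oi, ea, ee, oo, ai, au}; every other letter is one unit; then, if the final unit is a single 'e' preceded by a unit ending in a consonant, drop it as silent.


Word: "thermometer" (11 letters)
Left-to-right scan:
  [1] 'th' (digraph)
  [2] 'e' (letter)
  [3] 'r' (letter)
  [4] 'm' (letter)
  [5] 'o' (letter)
  [6] 'm' (letter)
  [7] 'e' (letter)
  [8] 't' (letter)
  [9] 'e' (letter)
  [10] 'r' (letter)
Units from scan: 10
Sound units = 10 units


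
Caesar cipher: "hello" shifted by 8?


Word: "hello"
Shift: 8
Each letter → (letter + shift) mod 26:
  'h' (7) + 8 = 15 → 'p'
  'e' (4) + 8 = 12 → 'm'
  'l' (11) + 8 = 19 → 't'
  'l' (11) + 8 = 19 → 't'
  'o' (14) + 8 = 22 → 'w'
Result = "pmttw"


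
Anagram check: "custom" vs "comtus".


Word 1: "custom" → sorted: cmostu
Word 2: "comtus" → sorted: cmostu
Same letters? cmostu == cmostu
Anagram = Yes


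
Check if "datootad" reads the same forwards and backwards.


Word: "datootad"
Reversed: "datootad"
Forward == Backward? datootad == datootad
Palindrome = Yes


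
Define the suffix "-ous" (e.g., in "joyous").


Suffix: -ous
As in: joyous -> joy + -ous
Meaning = having quality of


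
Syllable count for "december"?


Word: "december"
Syllable breakdown: de · cem · ber
Counting: 3 parts
= 3 syllables


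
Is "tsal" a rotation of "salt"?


Word: "salt", Candidate: "tsal"
Method: check if candidate is substring of word+word
"saltsalt" contains "tsal"? Yes
Is rotation = Yes


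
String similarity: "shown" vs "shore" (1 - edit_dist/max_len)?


Word 1: "shown" (length 5)
Word 2: "shore" (length 5)
One optimal edit sequence:
  1. keep 's'
  2. keep 'h'
  3. keep 'o'
  4. substitute 'w' -> 'r'  (+1)
  5. substitute 'n' -> 'e'  (+1)
Edit distance = 2
Max length = max(5, 5) = 5
Similarity = 1 - 2/5
= 0.6000


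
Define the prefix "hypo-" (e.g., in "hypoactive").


Prefix: hypo-
Example: hypoactive = hypo- + active
Meaning = under / below normal


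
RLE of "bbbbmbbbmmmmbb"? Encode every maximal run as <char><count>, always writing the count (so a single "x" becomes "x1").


String: "bbbbmbbbmmmmbb"
Scanning for consecutive runs:
  'b' x 4
  'm' x 1
  'b' x 3
  'm' x 4
  'b' x 2
RLE = "b4m1b3m4b2"


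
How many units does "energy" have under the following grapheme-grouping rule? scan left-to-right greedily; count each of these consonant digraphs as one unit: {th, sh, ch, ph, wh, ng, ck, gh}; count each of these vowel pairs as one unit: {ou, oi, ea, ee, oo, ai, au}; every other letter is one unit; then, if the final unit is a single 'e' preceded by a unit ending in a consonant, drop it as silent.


Word: "energy" (6 letters)
Left-to-right scan:
  (1) 'e' (letter)
  (2) 'n' (letter)
  (3) 'e' (letter)
  (4) 'r' (letter)
  (5) 'g' (letter)
  (6) 'y' (letter)
Units from scan: 6
Sound units = 6 units


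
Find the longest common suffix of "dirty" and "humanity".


Word 1: "dirty"
Word 2: "humanity"
Comparing from end:
  Pos -1: 'y' == 'y'
  Pos -2: 't' == 't'
  Pos -3: 'r' != 'i' (stop)
LCS = "ty" (length 2)


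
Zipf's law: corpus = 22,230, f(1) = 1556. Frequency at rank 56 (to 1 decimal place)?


Zipf's law: f(r) = f(1) / r
f(1) = 1556
f(56) = 1556 / 56
= 27.8 occurrences


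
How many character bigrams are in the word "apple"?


Word: "apple" (length 5)
Number of 2-grams = length - 2 + 1 = 5 - 2 + 1
= 4


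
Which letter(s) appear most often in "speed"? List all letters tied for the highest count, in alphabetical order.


Word: "speed"
Letter counts:
  'd': 1
  'e': 2
  'p': 1
  's': 1
Maximum count = 2
Most frequent = 'e' (2 times each)


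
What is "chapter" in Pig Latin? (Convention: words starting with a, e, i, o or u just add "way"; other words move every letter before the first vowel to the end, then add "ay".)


Word: "chapter"
Starts with consonant(s) → move to end, add 'ay'
Consonant cluster: "ch"
Pig Latin = "apterchay"


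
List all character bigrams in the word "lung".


Word: "lung" (length 4)
Number of bigrams = 4 - 2 + 1 = 3
  Position 0: "lu"
  Position 1: "un"
  Position 2: "ng"
Bigrams = "lu", "un", "ng"


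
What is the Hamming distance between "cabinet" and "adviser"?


Comparing character by character (same length = 7):
  Pos 0: 'c' vs 'a' !=
  Pos 1: 'a' vs 'd' !=
  Pos 2: 'b' vs 'v' !=
  Pos 3: 'i' vs 'i' =
  Pos 4: 'n' vs 's' !=
  Pos 5: 'e' vs 'e' =
  Pos 6: 't' vs 'r' !=
Hamming distance = 5


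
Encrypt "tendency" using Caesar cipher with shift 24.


Word: "tendency"
Shift: 24
Each letter → (letter + shift) mod 26:
  't' (19) + 24 = 17 → 'r'
  'e' (4) + 24 = 2 → 'c'
  'n' (13) + 24 = 11 → 'l'
  'd' (3) + 24 = 1 → 'b'
  'e' (4) + 24 = 2 → 'c'
  'n' (13) + 24 = 11 → 'l'
  'c' (2) + 24 = 0 → 'a'
  'y' (24) + 24 = 22 → 'w'
Result = "rclbclaw"


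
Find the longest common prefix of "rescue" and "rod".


Word 1: "rescue"
Word 2: "rod"
Comparing from start:
  Pos 0: 'r' == 'r'
  Pos 1: 'e' != 'o' (stop)
LCP = "r" (length 1)


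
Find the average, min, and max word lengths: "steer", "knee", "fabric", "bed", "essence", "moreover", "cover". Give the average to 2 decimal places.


Lengths: "steer"=5, "knee"=4, "fabric"=6, "bed"=3, "essence"=7, "moreover"=8, "cover"=5
Sum = 38, Count = 7
Average = 38/7 = 5.43
= avg=5.43, min=3, max=8


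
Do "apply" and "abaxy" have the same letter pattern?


Pattern of "apply": [0, 1, 1, 2, 3]
Pattern of "abaxy": [0, 1, 0, 2, 3]
Patterns do not match
Same pattern = No


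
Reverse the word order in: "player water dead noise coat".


Original: "player water dead noise coat"
Words (1..n): player | water | dead | noise | coat
Reversed (n..1): coat | noise | dead | water | player
Result = "coat noise dead water player"


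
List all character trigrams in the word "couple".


Word: "couple" (length 6)
Number of trigrams = 6 - 3 + 1 = 4
  Position 0: "cou"
  Position 1: "oup"
  Position 2: "upl"
  Position 3: "ple"
Trigrams = "cou", "oup", "upl", "ple"


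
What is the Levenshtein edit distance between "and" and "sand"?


Word 1: "and" (length 3)
Word 2: "sand" (length 4)
One optimal edit sequence (insert/delete/substitute each cost 1):
  1. insert 's'  (+1)
  2. keep 'a'
  3. keep 'n'
  4. keep 'd'
Total edit operations: 1
Edit distance = 1


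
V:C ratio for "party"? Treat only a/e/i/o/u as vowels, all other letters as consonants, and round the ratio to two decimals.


Word: "party"
Vowels (a,e,i,o,u): 1
Consonants: 4
Ratio = 1/4
= 0.25


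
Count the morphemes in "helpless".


Word: "helpless"
Morphemes: help / -less
Each morpheme carries meaning
= 2 morphemes


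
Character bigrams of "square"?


Word: "square" (length 6)
Number of bigrams = 6 - 2 + 1 = 5
  Position 0: "sq"
  Position 1: "qu"
  Position 2: "ua"
  Position 3: "ar"
  Position 4: "re"
Bigrams = "sq", "qu", "ua", "ar", "re"


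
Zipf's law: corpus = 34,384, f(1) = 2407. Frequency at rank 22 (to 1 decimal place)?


Zipf's law: f(r) = f(1) / r
f(1) = 2407
f(22) = 2407 / 22
= 109.4 occurrences


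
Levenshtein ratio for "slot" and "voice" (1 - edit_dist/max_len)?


Word 1: "slot" (length 4)
Word 2: "voice" (length 5)
One optimal edit sequence:
  1. insert 'v'  (+1)
  2. substitute 's' -> 'o'  (+1)
  3. substitute 'l' -> 'i'  (+1)
  4. substitute 'o' -> 'c'  (+1)
  5. substitute 't' -> 'e'  (+1)
Edit distance = 5
Max length = max(4, 5) = 5
Similarity = 1 - 5/5
= 0.0000


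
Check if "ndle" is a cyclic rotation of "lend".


Word: "lend", Candidate: "ndle"
Method: check if candidate is substring of word+word
"lendlend" contains "ndle"? Yes
Is rotation = Yes


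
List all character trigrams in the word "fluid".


Word: "fluid" (length 5)
Number of trigrams = 5 - 3 + 1 = 3
  Position 0: "flu"
  Position 1: "lui"
  Position 2: "uid"
Trigrams = "flu", "lui", "uid"


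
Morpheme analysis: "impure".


Word: "impure"
Morphemes: im- | pure
Each morpheme carries meaning
= 2 morphemes


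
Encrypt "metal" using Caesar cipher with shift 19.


Word: "metal"
Shift: 19
Each letter → (letter + shift) mod 26:
  'm' (12) + 19 = 5 → 'f'
  'e' (4) + 19 = 23 → 'x'
  't' (19) + 19 = 12 → 'm'
  'a' (0) + 19 = 19 → 't'
  'l' (11) + 19 = 4 → 'e'
Result = "fxmte"


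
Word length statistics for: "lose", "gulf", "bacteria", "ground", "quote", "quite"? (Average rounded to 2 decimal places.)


Lengths: "lose"=4, "gulf"=4, "bacteria"=8, "ground"=6, "quote"=5, "quite"=5
Sum = 32, Count = 6
Average = 32/6 = 5.33
= avg=5.33, min=4, max=8


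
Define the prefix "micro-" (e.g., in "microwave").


Prefix: micro-
As in: microwave -> micro- + wave
Meaning = small


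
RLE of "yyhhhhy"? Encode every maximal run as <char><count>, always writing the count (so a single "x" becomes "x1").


String: "yyhhhhy"
Scanning for consecutive runs:
  'y' x 2
  'h' x 4
  'y' x 1
RLE = "y2h4y1"


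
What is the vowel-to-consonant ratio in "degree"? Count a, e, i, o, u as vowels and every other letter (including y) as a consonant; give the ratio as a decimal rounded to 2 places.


Word: "degree"
Vowels (a,e,i,o,u): 3
Consonants: 3
Ratio = 3/3
= 1.00


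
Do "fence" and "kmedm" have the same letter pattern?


Pattern of "fence": [0, 1, 2, 3, 1]
Pattern of "kmedm": [0, 1, 2, 3, 1]
Patterns match
Same pattern = Yes


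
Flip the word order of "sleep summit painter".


Original: "sleep summit painter"
Words (1..n): sleep | summit | painter
Reversed (n..1): painter | summit | sleep
Result = "painter summit sleep"


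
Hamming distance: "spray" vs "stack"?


Comparing character by character (same length = 5):
  Pos 0: 's' vs 's' =
  Pos 1: 'p' vs 't' !=
  Pos 2: 'r' vs 'a' !=
  Pos 3: 'a' vs 'c' !=
  Pos 4: 'y' vs 'k' !=
Hamming distance = 4


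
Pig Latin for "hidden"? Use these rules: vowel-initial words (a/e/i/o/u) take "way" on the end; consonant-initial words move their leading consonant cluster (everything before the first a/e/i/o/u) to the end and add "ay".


Word: "hidden"
Starts with consonant(s) → move to end, add 'ay'
Consonant cluster: "h"
Pig Latin = "iddenhay"


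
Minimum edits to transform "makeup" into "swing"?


Word 1: "makeup" (length 6)
Word 2: "swing" (length 5)
One optimal edit sequence (insert/delete/substitute each cost 1):
  1. delete 'm'  (+1)
  2. substitute 'a' -> 's'  (+1)
  3. substitute 'k' -> 'w'  (+1)
  4. substitute 'e' -> 'i'  (+1)
  5. substitute 'u' -> 'n'  (+1)
  6. substitute 'p' -> 'g'  (+1)
Total edit operations: 6
Edit distance = 6


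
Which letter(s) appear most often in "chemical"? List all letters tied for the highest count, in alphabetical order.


Word: "chemical"
Letter counts:
  'a': 1
  'c': 2
  'e': 1
  'h': 1
  'i': 1
  'l': 1
  'm': 1
Maximum count = 2
Most frequent = 'c' (2 times each)


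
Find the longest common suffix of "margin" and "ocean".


Word 1: "margin"
Word 2: "ocean"
Comparing from end:
  Pos -1: 'n' == 'n'
  Pos -2: 'i' != 'a' (stop)
LCS = "n" (length 1)


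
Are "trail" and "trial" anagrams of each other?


Word 1: "trail" → sorted: ailrt
Word 2: "trial" → sorted: ailrt
Same letters? ailrt == ailrt
Anagram = Yes


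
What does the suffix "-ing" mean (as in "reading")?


Suffix: -ing
As in: reading -> read + -ing
Meaning = present participle


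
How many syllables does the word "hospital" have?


Word: "hospital"
Syllable breakdown: hos | pi | tal
Counting: 3 parts
= 3 syllables


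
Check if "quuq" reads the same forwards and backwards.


Word: "quuq"
Reversed: "quuq"
Forward == Backward? quuq == quuq
Palindrome = Yes


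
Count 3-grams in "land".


Word: "land" (length 4)
Number of 3-grams = length - 3 + 1 = 4 - 3 + 1
= 2


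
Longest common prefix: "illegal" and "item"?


Word 1: "illegal"
Word 2: "item"
Comparing from start:
  Pos 0: 'i' == 'i'
  Pos 1: 'l' != 't' (stop)
LCP = "i" (length 1)


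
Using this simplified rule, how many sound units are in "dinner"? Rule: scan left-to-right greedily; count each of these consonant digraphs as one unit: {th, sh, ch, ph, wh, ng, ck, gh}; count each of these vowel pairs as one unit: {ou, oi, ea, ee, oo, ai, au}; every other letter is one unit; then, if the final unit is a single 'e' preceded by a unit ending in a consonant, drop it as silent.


Word: "dinner" (6 letters)
Left-to-right scan:
  1. 'd' (letter)
  2. 'i' (letter)
  3. 'n' (letter)
  4. 'n' (letter)
  5. 'e' (letter)
  6. 'r' (letter)
Units from scan: 6
Sound units = 6 units


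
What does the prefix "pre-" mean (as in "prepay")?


Prefix: pre-
Example: prepay (pre- + pay)
Meaning = before


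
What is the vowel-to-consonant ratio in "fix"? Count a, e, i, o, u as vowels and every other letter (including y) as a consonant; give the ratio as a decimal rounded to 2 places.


Word: "fix"
Vowels (a,e,i,o,u): 1
Consonants: 2
Ratio = 1/2
= 0.50


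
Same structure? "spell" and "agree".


Pattern of "spell": [0, 1, 2, 3, 3]
Pattern of "agree": [0, 1, 2, 3, 3]
Patterns match
Same pattern = Yes


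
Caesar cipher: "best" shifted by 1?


Word: "best"
Shift: 1
Each letter → (letter + shift) mod 26:
  'b' (1) + 1 = 2 → 'c'
  'e' (4) + 1 = 5 → 'f'
  's' (18) + 1 = 19 → 't'
  't' (19) + 1 = 20 → 'u'
Result = "cftu"


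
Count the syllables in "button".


Word: "button"
Syllable breakdown: but / ton
Counting: 2 parts
= 2 syllables


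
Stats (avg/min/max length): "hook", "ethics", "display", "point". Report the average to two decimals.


Lengths: "hook"=4, "ethics"=6, "display"=7, "point"=5
Sum = 22, Count = 4
Average = 22/4 = 5.50
= avg=5.50, min=4, max=7


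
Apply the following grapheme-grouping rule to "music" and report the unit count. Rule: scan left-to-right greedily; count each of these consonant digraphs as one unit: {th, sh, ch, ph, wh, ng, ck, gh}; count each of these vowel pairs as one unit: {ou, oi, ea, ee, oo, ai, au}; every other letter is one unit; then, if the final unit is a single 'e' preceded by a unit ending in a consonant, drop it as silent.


Word: "music" (5 letters)
Left-to-right scan:
  (1) 'm' (letter)
  (2) 'u' (letter)
  (3) 's' (letter)
  (4) 'i' (letter)
  (5) 'c' (letter)
Units from scan: 5
Sound units = 5 units


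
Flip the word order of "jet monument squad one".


Original: "jet monument squad one"
Words (1..n): jet | monument | squad | one
Reversed (n..1): one | squad | monument | jet
Result = "one squad monument jet"


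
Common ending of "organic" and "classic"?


Word 1: "organic"
Word 2: "classic"
Comparing from end:
  Pos -1: 'c' == 'c'
  Pos -2: 'i' == 'i'
  Pos -3: 'n' != 's' (stop)
LCS = "ic" (length 2)


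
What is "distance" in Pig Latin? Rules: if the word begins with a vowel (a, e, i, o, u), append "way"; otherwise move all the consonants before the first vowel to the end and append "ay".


Word: "distance"
Starts with consonant(s) → move to end, add 'ay'
Consonant cluster: "d"
Pig Latin = "istanceday"


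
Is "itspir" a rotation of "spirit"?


Word: "spirit", Candidate: "itspir"
Method: check if candidate is substring of word+word
"spiritspirit" contains "itspir"? Yes
Is rotation = Yes


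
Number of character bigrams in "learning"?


Word: "learning" (length 8)
Number of 2-grams = length - 2 + 1 = 8 - 2 + 1
= 7


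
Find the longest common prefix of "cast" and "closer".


Word 1: "cast"
Word 2: "closer"
Comparing from start:
  Pos 0: 'c' == 'c'
  Pos 1: 'a' != 'l' (stop)
LCP = "c" (length 1)


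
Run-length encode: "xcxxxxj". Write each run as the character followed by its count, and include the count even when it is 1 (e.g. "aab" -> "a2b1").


String: "xcxxxxj"
Scanning for consecutive runs:
  'x' x 1
  'c' x 1
  'x' x 4
  'j' x 1
RLE = "x1c1x4j1"


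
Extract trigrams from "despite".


Word: "despite" (length 7)
Number of trigrams = 7 - 3 + 1 = 5
  Position 0: "des"
  Position 1: "esp"
  Position 2: "spi"
  Position 3: "pit"
  Position 4: "ite"
Trigrams = "des", "esp", "spi", "pit", "ite"


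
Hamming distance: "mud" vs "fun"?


Comparing character by character (same length = 3):
  Pos 0: 'm' vs 'f' !=
  Pos 1: 'u' vs 'u' =
  Pos 2: 'd' vs 'n' !=
Hamming distance = 2


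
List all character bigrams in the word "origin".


Word: "origin" (length 6)
Number of bigrams = 6 - 2 + 1 = 5
  Position 0: "or"
  Position 1: "ri"
  Position 2: "ig"
  Position 3: "gi"
  Position 4: "in"
Bigrams = "or", "ri", "ig", "gi", "in"


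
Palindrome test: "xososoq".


Word: "xososoq"
Reversed: "qososox"
Forward == Backward? xososoq != qososox
Palindrome = No


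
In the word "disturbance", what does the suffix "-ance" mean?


Suffix: -ance
As in: disturbance -> disturb + -ance
Meaning = state of


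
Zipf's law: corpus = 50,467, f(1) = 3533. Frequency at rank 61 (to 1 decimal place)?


Zipf's law: f(r) = f(1) / r
f(1) = 3533
f(61) = 3533 / 61
= 57.9 occurrences


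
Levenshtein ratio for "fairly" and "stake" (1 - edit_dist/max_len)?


Word 1: "fairly" (length 6)
Word 2: "stake" (length 5)
One optimal edit sequence:
  1. delete 'f'  (+1)
  2. substitute 'a' -> 's'  (+1)
  3. substitute 'i' -> 't'  (+1)
  4. substitute 'r' -> 'a'  (+1)
  5. substitute 'l' -> 'k'  (+1)
  6. substitute 'y' -> 'e'  (+1)
Edit distance = 6
Max length = max(6, 5) = 6
Similarity = 1 - 6/6
= 0.0000


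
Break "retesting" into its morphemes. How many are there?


Word: "retesting"
Morphemes: re- | test | -ing
Each morpheme carries meaning
= 3 morphemes


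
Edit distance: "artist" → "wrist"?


Word 1: "artist" (length 6)
Word 2: "wrist" (length 5)
One optimal edit sequence (insert/delete/substitute each cost 1):
  1. substitute 'a' -> 'w'  (+1)
  2. keep 'r'
  3. delete 't'  (+1)
  4. keep 'i'
  5. keep 's'
  6. keep 't'
Total edit operations: 2
Edit distance = 2


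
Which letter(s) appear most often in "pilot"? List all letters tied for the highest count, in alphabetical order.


Word: "pilot"
Letter counts:
  'i': 1
  'l': 1
  'o': 1
  'p': 1
  't': 1
Maximum count = 1
Most frequent = 'i', 'l', 'o', 'p', 't' (1 time each)


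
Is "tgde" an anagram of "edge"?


Word 1: "edge" → sorted: deeg
Word 2: "tgde" → sorted: degt
Same letters? deeg != degt
Anagram = No


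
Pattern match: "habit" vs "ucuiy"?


Pattern of "habit": [0, 1, 2, 3, 4]
Pattern of "ucuiy": [0, 1, 0, 2, 3]
Patterns do not match
Same pattern = No


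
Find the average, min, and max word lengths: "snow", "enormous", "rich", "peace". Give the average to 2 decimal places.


Lengths: "snow"=4, "enormous"=8, "rich"=4, "peace"=5
Sum = 21, Count = 4
Average = 21/4 = 5.25
= avg=5.25, min=4, max=8


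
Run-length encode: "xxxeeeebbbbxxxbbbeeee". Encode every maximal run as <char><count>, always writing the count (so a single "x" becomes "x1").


String: "xxxeeeebbbbxxxbbbeeee"
Scanning for consecutive runs:
  'x' x 3
  'e' x 4
  'b' x 4
  'x' x 3
  'b' x 3
  'e' x 4
RLE = "x3e4b4x3b3e4"


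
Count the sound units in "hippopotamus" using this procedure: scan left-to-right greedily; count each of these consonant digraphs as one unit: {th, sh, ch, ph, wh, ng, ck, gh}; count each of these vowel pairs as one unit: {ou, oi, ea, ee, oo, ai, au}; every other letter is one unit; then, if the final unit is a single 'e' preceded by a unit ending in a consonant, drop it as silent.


Word: "hippopotamus" (12 letters)
Left-to-right scan:
  [1] 'h' (letter)
  [2] 'i' (letter)
  [3] 'p' (letter)
  [4] 'p' (letter)
  [5] 'o' (letter)
  [6] 'p' (letter)
  [7] 'o' (letter)
  [8] 't' (letter)
  [9] 'a' (letter)
  [10] 'm' (letter)
  [11] 'u' (letter)
  [12] 's' (letter)
Units from scan: 12
Sound units = 12 units


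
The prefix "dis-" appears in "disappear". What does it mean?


Prefix: dis-
Example: disappear = dis- + appear
Meaning = not / opposite


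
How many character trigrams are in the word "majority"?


Word: "majority" (length 8)
Number of 3-grams = length - 3 + 1 = 8 - 3 + 1
= 6


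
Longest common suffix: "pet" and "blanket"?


Word 1: "pet"
Word 2: "blanket"
Comparing from end:
  Pos -1: 't' == 't'
  Pos -2: 'e' == 'e'
  Pos -3: 'p' != 'k' (stop)
LCS = "et" (length 2)


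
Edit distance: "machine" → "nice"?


Word 1: "machine" (length 7)
Word 2: "nice" (length 4)
One optimal edit sequence (insert/delete/substitute each cost 1):
  1. delete 'm'  (+1)
  2. delete 'a'  (+1)
  3. delete 'c'  (+1)
  4. substitute 'h' -> 'n'  (+1)
  5. keep 'i'
  6. substitute 'n' -> 'c'  (+1)
  7. keep 'e'
Total edit operations: 5
Edit distance = 5


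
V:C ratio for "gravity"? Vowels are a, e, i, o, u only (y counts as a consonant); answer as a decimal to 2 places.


Word: "gravity"
Vowels (a,e,i,o,u): 2
Consonants: 5
Ratio = 2/5
= 0.40


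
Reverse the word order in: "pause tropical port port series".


Original: "pause tropical port port series"
Words (1..n): pause | tropical | port | port | series
Reversed (n..1): series | port | port | tropical | pause
Result = "series port port tropical pause"


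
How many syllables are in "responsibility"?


Word: "responsibility"
Syllable breakdown: re | spon | si | bil | i | ty
Counting: 6 parts
= 6 syllables


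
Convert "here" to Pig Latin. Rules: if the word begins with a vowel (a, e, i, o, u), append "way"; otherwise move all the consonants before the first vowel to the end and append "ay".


Word: "here"
Starts with consonant(s) → move to end, add 'ay'
Consonant cluster: "h"
Pig Latin = "erehay"


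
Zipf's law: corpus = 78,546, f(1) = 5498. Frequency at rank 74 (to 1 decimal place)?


Zipf's law: f(r) = f(1) / r
f(1) = 5498
f(74) = 5498 / 74
= 74.3 occurrences


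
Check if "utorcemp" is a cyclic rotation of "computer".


Word: "computer", Candidate: "utorcemp"
Method: check if candidate is substring of word+word
"computercomputer" contains "utorcemp"? No
Is rotation = No


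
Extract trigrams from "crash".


Word: "crash" (length 5)
Number of trigrams = 5 - 3 + 1 = 3
  Position 0: "cra"
  Position 1: "ras"
  Position 2: "ash"
Trigrams = "cra", "ras", "ash"


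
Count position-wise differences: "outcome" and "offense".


Comparing character by character (same length = 7):
  Pos 0: 'o' vs 'o' =
  Pos 1: 'u' vs 'f' !=
  Pos 2: 't' vs 'f' !=
  Pos 3: 'c' vs 'e' !=
  Pos 4: 'o' vs 'n' !=
  Pos 5: 'm' vs 's' !=
  Pos 6: 'e' vs 'e' =
Hamming distance = 5


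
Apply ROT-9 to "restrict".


Word: "restrict"
Shift: 9
Each letter → (letter + shift) mod 26:
  'r' (17) + 9 = 0 → 'a'
  'e' (4) + 9 = 13 → 'n'
  's' (18) + 9 = 1 → 'b'
  't' (19) + 9 = 2 → 'c'
  'r' (17) + 9 = 0 → 'a'
  'i' (8) + 9 = 17 → 'r'
  'c' (2) + 9 = 11 → 'l'
  't' (19) + 9 = 2 → 'c'
Result = "anbcarlc"


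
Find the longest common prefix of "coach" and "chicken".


Word 1: "coach"
Word 2: "chicken"
Comparing from start:
  Pos 0: 'c' == 'c'
  Pos 1: 'o' != 'h' (stop)
LCP = "c" (length 1)


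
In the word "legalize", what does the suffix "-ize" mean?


Suffix: -ize
Example: legalize (legal + -ize)
Meaning = to make
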